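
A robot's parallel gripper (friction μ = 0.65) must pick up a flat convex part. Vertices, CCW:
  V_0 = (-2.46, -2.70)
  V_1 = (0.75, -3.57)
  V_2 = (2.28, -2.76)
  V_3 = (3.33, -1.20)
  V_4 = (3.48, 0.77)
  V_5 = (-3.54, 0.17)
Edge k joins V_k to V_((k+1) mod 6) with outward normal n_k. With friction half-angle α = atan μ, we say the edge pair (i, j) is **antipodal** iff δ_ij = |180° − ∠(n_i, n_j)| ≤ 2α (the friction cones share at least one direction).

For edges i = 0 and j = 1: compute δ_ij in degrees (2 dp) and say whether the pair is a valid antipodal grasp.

α = atan 0.65 = 33.02°;  2α = 66.05°
edge 0: e_0 = (+3.21, -0.87);  n_0 = (-0.2616, -0.9652)
edge 1: e_1 = (+1.53, +0.81);  n_1 = (+0.4679, -0.8838)
∠(n_0, n_1) = 43.06°
δ = |180° − 43.06°| = 136.94°
136.94° > 2α = 66.05°  →  invalid

δ = 136.94°, invalid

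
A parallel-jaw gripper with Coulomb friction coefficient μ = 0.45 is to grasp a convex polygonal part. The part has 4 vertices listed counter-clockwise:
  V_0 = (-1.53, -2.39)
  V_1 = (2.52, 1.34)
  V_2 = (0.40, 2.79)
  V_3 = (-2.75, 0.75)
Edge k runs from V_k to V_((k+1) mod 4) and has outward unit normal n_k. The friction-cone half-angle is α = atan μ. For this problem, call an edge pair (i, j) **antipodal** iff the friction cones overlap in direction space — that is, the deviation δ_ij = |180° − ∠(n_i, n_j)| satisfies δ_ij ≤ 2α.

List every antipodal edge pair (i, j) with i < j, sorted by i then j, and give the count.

α = atan 0.45 = 24.23°;  2α = 48.46°
n_0 = (+0.6774, -0.7356)
n_1 = (+0.5645, +0.8254)
n_2 = (-0.5436, +0.8394)
n_3 = (-0.9321, -0.3622)
  (0,1): δ = 77.02°  ·
  (0,2): δ = 9.72°  ✓
  (0,3): δ = 68.59°  ·
  (1,2): δ = 112.70°  ·
  (1,3): δ = 34.40°  ✓
  (2,3): δ = 101.69°  ·
antipodal pairs: 2

count = 2; pairs: (0,2), (1,3)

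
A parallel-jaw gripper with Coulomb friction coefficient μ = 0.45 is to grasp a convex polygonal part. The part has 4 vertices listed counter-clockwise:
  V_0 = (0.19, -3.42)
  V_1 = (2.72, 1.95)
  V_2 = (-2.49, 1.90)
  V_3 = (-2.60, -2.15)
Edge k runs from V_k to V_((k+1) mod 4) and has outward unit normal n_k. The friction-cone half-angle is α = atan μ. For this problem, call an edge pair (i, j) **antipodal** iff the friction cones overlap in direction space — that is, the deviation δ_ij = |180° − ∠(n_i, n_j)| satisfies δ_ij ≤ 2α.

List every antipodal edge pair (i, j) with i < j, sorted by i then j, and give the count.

α = atan 0.45 = 24.23°;  2α = 48.46°
n_0 = (+0.9046, -0.4262)
n_1 = (-0.0096, +1.0000)
n_2 = (-0.9996, +0.0272)
n_3 = (-0.4143, -0.9101)
  (0,1): δ = 64.22°  ·
  (0,2): δ = 23.67°  ✓
  (0,3): δ = 90.75°  ·
  (1,2): δ = 92.11°  ·
  (1,3): δ = 25.02°  ✓
  (2,3): δ = 112.92°  ·
antipodal pairs: 2

count = 2; pairs: (0,2), (1,3)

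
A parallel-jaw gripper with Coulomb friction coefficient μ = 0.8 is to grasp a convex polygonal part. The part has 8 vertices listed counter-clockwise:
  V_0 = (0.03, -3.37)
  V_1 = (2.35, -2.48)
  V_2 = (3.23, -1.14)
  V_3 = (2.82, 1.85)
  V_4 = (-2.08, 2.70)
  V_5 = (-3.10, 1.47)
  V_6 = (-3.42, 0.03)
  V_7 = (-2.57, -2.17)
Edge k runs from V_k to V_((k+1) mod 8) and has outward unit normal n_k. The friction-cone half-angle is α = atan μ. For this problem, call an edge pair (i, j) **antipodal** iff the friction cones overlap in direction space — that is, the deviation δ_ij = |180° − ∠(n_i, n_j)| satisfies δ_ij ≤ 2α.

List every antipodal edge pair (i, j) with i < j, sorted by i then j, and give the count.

α = atan 0.8 = 38.66°;  2α = 77.32°
n_0 = (+0.3582, -0.9337)
n_1 = (+0.8359, -0.5489)
n_2 = (+0.9907, +0.1359)
n_3 = (+0.1709, +0.9853)
n_4 = (-0.7698, +0.6383)
n_5 = (-0.9762, +0.2169)
n_6 = (-0.9328, -0.3604)
n_7 = (-0.4191, -0.9080)
  (0,1): δ = 144.28°  ·
  (0,2): δ = 103.18°  ·
  (0,3): δ = 30.83°  ✓
  (0,4): δ = 29.34°  ✓
  (0,5): δ = 56.48°  ✓
  (0,6): δ = 90.14°  ·
  (0,7): δ = 134.24°  ·
  (1,2): δ = 138.90°  ·
  (1,3): δ = 66.55°  ✓
  (1,4): δ = 6.37°  ✓
  (1,5): δ = 20.76°  ✓
  (1,6): δ = 54.42°  ✓
  (1,7): δ = 98.52°  ·
  (2,3): δ = 107.65°  ·
  (2,4): δ = 47.48°  ✓
  (2,5): δ = 20.34°  ✓
  (2,6): δ = 13.32°  ✓
  (2,7): δ = 57.42°  ✓
  (3,4): δ = 119.83°  ·
  (3,5): δ = 92.69°  ·
  (3,6): δ = 59.03°  ✓
  (3,7): δ = 14.93°  ✓
  (4,5): δ = 152.86°  ·
  (4,6): δ = 119.21°  ·
  (4,7): δ = 75.11°  ✓
  (5,6): δ = 146.35°  ·
  (5,7): δ = 102.25°  ·
  (6,7): δ = 135.90°  ·
antipodal pairs: 14

count = 14; pairs: (0,3), (0,4), (0,5), (1,3), (1,4), (1,5), (1,6), (2,4), (2,5), (2,6), (2,7), (3,6), (3,7), (4,7)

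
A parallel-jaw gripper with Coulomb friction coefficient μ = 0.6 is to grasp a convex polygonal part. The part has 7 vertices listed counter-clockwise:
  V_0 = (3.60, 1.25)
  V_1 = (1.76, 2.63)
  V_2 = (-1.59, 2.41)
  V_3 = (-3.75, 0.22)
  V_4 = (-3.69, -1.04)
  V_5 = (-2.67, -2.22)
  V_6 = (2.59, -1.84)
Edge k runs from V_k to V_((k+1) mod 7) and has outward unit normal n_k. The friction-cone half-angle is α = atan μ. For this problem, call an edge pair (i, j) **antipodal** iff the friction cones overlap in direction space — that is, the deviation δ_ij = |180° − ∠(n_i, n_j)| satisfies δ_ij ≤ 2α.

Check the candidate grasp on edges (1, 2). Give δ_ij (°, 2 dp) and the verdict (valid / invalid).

δ = 138.36°, invalid

α = atan 0.6 = 30.96°;  2α = 61.93°
edge 1: e_1 = (-3.35, -0.22);  n_1 = (-0.0655, +0.9979)
edge 2: e_2 = (-2.16, -2.19);  n_2 = (-0.7120, +0.7022)
∠(n_1, n_2) = 41.64°
δ = |180° − 41.64°| = 138.36°
138.36° > 2α = 61.93°  →  invalid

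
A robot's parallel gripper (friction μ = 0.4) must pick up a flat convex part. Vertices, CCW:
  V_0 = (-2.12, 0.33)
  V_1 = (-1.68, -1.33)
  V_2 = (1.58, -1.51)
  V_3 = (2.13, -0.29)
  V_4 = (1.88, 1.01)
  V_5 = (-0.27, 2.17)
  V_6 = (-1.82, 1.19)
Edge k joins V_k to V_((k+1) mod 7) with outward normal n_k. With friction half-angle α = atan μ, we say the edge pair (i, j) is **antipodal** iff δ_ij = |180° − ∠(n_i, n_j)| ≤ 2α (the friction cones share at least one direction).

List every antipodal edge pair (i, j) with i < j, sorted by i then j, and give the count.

count = 7; pairs: (0,2), (0,3), (1,4), (1,5), (2,5), (2,6), (3,6)

α = atan 0.4 = 21.80°;  2α = 43.60°
n_0 = (-0.9666, -0.2562)
n_1 = (-0.0551, -0.9985)
n_2 = (+0.9116, -0.4110)
n_3 = (+0.9820, +0.1888)
n_4 = (+0.4748, +0.8801)
n_5 = (-0.5344, +0.8452)
n_6 = (-0.9442, +0.3294)
  (0,1): δ = 108.01°  ·
  (0,2): δ = 39.11°  ✓
  (0,3): δ = 3.96°  ✓
  (0,4): δ = 46.81°  ·
  (0,5): δ = 107.46°  ·
  (0,6): δ = 145.92°  ·
  (1,2): δ = 111.11°  ·
  (1,3): δ = 75.95°  ·
  (1,4): δ = 25.19°  ✓
  (1,5): δ = 35.46°  ✓
  (1,6): δ = 73.93°  ·
  (2,3): δ = 144.85°  ·
  (2,4): δ = 94.08°  ·
  (2,5): δ = 33.43°  ✓
  (2,6): δ = 5.04°  ✓
  (3,4): δ = 129.23°  ·
  (3,5): δ = 68.58°  ·
  (3,6): δ = 30.12°  ✓
  (4,5): δ = 119.35°  ·
  (4,6): δ = 80.88°  ·
  (5,6): δ = 141.53°  ·
antipodal pairs: 7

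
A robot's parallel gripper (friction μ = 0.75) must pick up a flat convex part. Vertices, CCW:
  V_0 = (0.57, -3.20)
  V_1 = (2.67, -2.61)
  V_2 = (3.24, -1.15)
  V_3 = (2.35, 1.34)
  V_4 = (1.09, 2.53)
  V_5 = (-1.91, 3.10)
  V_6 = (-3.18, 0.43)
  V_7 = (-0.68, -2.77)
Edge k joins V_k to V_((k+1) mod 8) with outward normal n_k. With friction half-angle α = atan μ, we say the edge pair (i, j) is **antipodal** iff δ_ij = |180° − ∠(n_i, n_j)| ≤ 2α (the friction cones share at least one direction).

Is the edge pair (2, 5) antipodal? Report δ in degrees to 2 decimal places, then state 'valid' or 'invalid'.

δ = 45.11°, valid

α = atan 0.75 = 36.87°;  2α = 73.74°
edge 2: e_2 = (-0.89, +2.49);  n_2 = (+0.9417, +0.3366)
edge 5: e_5 = (-1.27, -2.67);  n_5 = (-0.9030, +0.4295)
∠(n_2, n_5) = 134.89°
δ = |180° − 134.89°| = 45.11°
45.11° ≤ 2α = 73.74°  →  valid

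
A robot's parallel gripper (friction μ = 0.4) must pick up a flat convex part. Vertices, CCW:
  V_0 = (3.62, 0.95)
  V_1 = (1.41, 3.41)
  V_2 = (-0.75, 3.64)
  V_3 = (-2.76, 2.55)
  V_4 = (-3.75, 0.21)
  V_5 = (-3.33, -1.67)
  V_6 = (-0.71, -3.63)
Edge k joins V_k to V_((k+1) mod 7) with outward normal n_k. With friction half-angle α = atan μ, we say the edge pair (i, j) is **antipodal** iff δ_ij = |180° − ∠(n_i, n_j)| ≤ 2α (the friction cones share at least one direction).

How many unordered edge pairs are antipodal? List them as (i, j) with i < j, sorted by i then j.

α = atan 0.4 = 21.80°;  2α = 43.60°
n_0 = (+0.7439, +0.6683)
n_1 = (+0.1059, +0.9944)
n_2 = (-0.4767, +0.8791)
n_3 = (-0.9210, +0.3896)
n_4 = (-0.9759, -0.2180)
n_5 = (-0.5990, -0.8007)
n_6 = (+0.7267, -0.6870)
  (0,1): δ = 138.01°  ·
  (0,2): δ = 103.47°  ·
  (0,3): δ = 64.87°  ·
  (0,4): δ = 29.34°  ✓
  (0,5): δ = 11.26°  ✓
  (0,6): δ = 94.67°  ·
  (1,2): δ = 145.45°  ·
  (1,3): δ = 106.85°  ·
  (1,4): δ = 71.33°  ·
  (1,5): δ = 30.72°  ✓
  (1,6): δ = 52.69°  ·
  (2,3): δ = 141.40°  ·
  (2,4): δ = 105.88°  ·
  (2,5): δ = 65.27°  ·
  (2,6): δ = 18.14°  ✓
  (3,4): δ = 144.47°  ·
  (3,5): δ = 103.87°  ·
  (3,6): δ = 20.46°  ✓
  (4,5): δ = 139.39°  ·
  (4,6): δ = 55.99°  ·
  (5,6): δ = 96.59°  ·
antipodal pairs: 5

count = 5; pairs: (0,4), (0,5), (1,5), (2,6), (3,6)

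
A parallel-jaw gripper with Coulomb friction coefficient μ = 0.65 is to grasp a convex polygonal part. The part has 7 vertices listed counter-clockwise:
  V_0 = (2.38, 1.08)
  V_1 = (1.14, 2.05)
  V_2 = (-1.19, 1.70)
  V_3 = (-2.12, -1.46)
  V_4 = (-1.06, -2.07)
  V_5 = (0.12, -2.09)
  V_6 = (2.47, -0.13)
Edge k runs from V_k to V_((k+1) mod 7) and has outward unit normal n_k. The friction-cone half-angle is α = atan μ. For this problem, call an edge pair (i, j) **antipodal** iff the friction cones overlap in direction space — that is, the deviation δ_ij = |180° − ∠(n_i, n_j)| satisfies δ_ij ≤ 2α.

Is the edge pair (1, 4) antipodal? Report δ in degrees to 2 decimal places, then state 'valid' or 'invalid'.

δ = 9.51°, valid

α = atan 0.65 = 33.02°;  2α = 66.05°
edge 1: e_1 = (-2.33, -0.35);  n_1 = (-0.1485, +0.9889)
edge 4: e_4 = (+1.18, -0.02);  n_4 = (-0.0169, -0.9999)
∠(n_1, n_4) = 170.49°
δ = |180° − 170.49°| = 9.51°
9.51° ≤ 2α = 66.05°  →  valid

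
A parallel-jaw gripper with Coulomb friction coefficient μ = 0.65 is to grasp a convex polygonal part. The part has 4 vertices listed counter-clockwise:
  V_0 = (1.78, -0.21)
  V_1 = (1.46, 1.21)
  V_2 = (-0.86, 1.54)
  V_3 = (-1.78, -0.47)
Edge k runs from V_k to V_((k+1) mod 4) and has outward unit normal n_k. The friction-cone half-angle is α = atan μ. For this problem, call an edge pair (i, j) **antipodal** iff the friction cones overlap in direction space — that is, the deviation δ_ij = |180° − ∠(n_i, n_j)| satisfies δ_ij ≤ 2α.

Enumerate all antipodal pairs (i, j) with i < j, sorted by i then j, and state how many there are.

α = atan 0.65 = 33.02°;  2α = 66.05°
n_0 = (+0.9755, +0.2198)
n_1 = (+0.1408, +0.9900)
n_2 = (-0.9093, +0.4162)
n_3 = (+0.0728, -0.9973)
  (0,1): δ = 110.80°  ·
  (0,2): δ = 37.29°  ✓
  (0,3): δ = 81.48°  ·
  (1,2): δ = 106.50°  ·
  (1,3): δ = 12.27°  ✓
  (2,3): δ = 61.23°  ✓
antipodal pairs: 3

count = 3; pairs: (0,2), (1,3), (2,3)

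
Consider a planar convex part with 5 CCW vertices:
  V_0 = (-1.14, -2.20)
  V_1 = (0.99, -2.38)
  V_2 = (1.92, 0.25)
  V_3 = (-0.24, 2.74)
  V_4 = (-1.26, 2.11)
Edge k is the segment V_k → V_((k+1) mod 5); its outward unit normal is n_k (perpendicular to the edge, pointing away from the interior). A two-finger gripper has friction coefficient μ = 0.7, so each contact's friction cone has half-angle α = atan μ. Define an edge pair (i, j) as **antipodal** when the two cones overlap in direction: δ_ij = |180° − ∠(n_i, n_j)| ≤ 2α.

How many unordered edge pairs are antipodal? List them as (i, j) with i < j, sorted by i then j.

count = 5; pairs: (0,2), (0,3), (1,3), (1,4), (2,4)

α = atan 0.7 = 34.99°;  2α = 69.98°
n_0 = (-0.0842, -0.9964)
n_1 = (+0.9428, -0.3334)
n_2 = (+0.7554, +0.6553)
n_3 = (-0.5255, +0.8508)
n_4 = (-0.9996, -0.0278)
  (0,1): δ = 104.64°  ·
  (0,2): δ = 44.23°  ✓
  (0,3): δ = 36.53°  ✓
  (0,4): δ = 96.43°  ·
  (1,2): δ = 119.59°  ·
  (1,3): δ = 38.82°  ✓
  (1,4): δ = 21.07°  ✓
  (2,3): δ = 99.24°  ·
  (2,4): δ = 39.35°  ✓
  (3,4): δ = 120.11°  ·
antipodal pairs: 5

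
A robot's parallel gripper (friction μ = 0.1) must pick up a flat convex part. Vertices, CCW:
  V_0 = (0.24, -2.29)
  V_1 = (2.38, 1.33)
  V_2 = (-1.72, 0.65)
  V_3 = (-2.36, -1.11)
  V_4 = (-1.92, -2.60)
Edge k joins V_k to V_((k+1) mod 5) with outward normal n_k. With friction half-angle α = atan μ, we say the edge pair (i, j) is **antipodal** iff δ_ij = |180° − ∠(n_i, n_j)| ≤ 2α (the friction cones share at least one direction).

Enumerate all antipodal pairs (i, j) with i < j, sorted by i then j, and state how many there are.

count = 2; pairs: (0,2), (1,4)

α = atan 0.1 = 5.71°;  2α = 11.42°
n_0 = (+0.8608, -0.5089)
n_1 = (-0.1636, +0.9865)
n_2 = (-0.9398, +0.3417)
n_3 = (-0.9591, -0.2832)
n_4 = (+0.1421, -0.9899)
  (0,1): δ = 49.99°  ·
  (0,2): δ = 10.61°  ✓
  (0,3): δ = 47.04°  ·
  (0,4): δ = 128.76°  ·
  (1,2): δ = 119.40°  ·
  (1,3): δ = 82.97°  ·
  (1,4): δ = 1.25°  ✓
  (2,3): δ = 143.56°  ·
  (2,4): δ = 61.85°  ·
  (3,4): δ = 98.28°  ·
antipodal pairs: 2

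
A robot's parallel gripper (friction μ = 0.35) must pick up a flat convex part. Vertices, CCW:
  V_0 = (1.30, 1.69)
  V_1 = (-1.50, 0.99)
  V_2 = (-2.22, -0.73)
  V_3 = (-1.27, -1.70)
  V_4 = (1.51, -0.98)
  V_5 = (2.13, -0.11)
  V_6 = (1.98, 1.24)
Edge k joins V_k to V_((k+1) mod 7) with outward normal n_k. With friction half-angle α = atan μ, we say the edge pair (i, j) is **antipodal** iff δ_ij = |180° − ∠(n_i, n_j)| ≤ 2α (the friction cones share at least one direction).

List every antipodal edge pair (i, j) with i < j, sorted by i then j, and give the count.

α = atan 0.35 = 19.29°;  2α = 38.58°
n_0 = (-0.2425, +0.9701)
n_1 = (-0.9224, +0.3861)
n_2 = (-0.7144, -0.6997)
n_3 = (+0.2507, -0.9681)
n_4 = (+0.8144, -0.5804)
n_5 = (+0.9939, +0.1104)
n_6 = (+0.5519, +0.8339)
  (0,1): δ = 126.75°  ·
  (0,2): δ = 59.63°  ·
  (0,3): δ = 0.48°  ✓
  (0,4): δ = 40.49°  ·
  (0,5): δ = 82.30°  ·
  (0,6): δ = 132.47°  ·
  (1,2): δ = 112.88°  ·
  (1,3): δ = 52.77°  ·
  (1,4): δ = 12.76°  ✓
  (1,5): δ = 29.05°  ✓
  (1,6): δ = 79.22°  ·
  (2,3): δ = 119.88°  ·
  (2,4): δ = 79.88°  ·
  (2,5): δ = 38.06°  ✓
  (2,6): δ = 12.10°  ✓
  (3,4): δ = 140.00°  ·
  (3,5): δ = 98.18°  ·
  (3,6): δ = 48.02°  ·
  (4,5): δ = 138.18°  ·
  (4,6): δ = 88.02°  ·
  (5,6): δ = 129.84°  ·
antipodal pairs: 5

count = 5; pairs: (0,3), (1,4), (1,5), (2,5), (2,6)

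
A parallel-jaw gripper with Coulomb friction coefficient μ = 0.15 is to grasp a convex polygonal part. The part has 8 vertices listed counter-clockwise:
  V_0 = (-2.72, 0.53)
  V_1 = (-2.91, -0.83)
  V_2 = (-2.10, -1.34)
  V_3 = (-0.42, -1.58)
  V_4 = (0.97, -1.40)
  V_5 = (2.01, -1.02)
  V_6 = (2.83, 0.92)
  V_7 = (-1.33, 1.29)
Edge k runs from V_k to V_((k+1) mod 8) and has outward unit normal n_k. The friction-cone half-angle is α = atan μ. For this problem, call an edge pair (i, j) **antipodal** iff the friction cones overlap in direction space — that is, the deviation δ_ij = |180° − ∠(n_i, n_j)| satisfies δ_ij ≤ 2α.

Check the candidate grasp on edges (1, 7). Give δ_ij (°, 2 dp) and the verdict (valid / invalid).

α = atan 0.15 = 8.53°;  2α = 17.06°
edge 1: e_1 = (+0.81, -0.51);  n_1 = (-0.5328, -0.8462)
edge 7: e_7 = (-1.39, -0.76);  n_7 = (-0.4797, +0.8774)
∠(n_1, n_7) = 119.14°
δ = |180° − 119.14°| = 60.86°
60.86° > 2α = 17.06°  →  invalid

δ = 60.86°, invalid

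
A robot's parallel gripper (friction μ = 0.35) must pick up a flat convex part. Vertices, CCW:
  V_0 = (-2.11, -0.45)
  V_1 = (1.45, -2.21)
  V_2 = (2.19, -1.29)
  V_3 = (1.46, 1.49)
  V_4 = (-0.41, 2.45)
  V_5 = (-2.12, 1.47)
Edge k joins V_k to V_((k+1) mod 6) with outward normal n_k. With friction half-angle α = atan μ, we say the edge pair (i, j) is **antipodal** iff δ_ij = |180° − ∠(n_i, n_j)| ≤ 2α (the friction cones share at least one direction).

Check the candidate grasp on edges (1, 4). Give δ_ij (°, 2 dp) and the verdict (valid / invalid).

α = atan 0.35 = 19.29°;  2α = 38.58°
edge 1: e_1 = (+0.74, +0.92);  n_1 = (+0.7792, -0.6268)
edge 4: e_4 = (-1.71, -0.98);  n_4 = (-0.4972, +0.8676)
∠(n_1, n_4) = 158.63°
δ = |180° − 158.63°| = 21.37°
21.37° ≤ 2α = 38.58°  →  valid

δ = 21.37°, valid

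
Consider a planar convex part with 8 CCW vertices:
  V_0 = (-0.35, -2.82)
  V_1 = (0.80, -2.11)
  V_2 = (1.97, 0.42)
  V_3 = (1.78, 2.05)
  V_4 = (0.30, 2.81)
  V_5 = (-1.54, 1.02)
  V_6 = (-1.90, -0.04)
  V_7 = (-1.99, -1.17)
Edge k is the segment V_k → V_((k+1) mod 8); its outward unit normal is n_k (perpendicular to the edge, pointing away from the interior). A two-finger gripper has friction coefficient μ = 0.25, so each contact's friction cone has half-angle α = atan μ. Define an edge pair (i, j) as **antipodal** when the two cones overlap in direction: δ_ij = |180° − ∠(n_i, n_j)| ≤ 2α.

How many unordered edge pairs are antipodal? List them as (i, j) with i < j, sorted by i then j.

count = 7; pairs: (0,4), (1,4), (1,5), (1,6), (2,5), (2,6), (3,7)

α = atan 0.25 = 14.04°;  2α = 28.07°
n_0 = (+0.5253, -0.8509)
n_1 = (+0.9076, -0.4197)
n_2 = (+0.9933, +0.1158)
n_3 = (+0.4568, +0.8896)
n_4 = (-0.6973, +0.7168)
n_5 = (-0.9469, +0.3216)
n_6 = (-0.9968, +0.0794)
n_7 = (-0.7093, -0.7050)
  (0,1): δ = 146.51°  ·
  (0,2): δ = 115.04°  ·
  (0,3): δ = 58.87°  ·
  (0,4): δ = 12.52°  ✓
  (0,5): δ = 39.55°  ·
  (0,6): δ = 53.76°  ·
  (0,7): δ = 103.14°  ·
  (1,2): δ = 148.53°  ·
  (1,3): δ = 92.36°  ·
  (1,4): δ = 20.97°  ✓
  (1,5): δ = 6.06°  ✓
  (1,6): δ = 20.26°  ✓
  (1,7): δ = 69.64°  ·
  (2,3): δ = 123.83°  ·
  (2,4): δ = 52.44°  ·
  (2,5): δ = 25.41°  ✓
  (2,6): δ = 11.20°  ✓
  (2,7): δ = 38.18°  ·
  (3,4): δ = 108.61°  ·
  (3,5): δ = 81.58°  ·
  (3,6): δ = 67.37°  ·
  (3,7): δ = 17.99°  ✓
  (4,5): δ = 152.97°  ·
  (4,6): δ = 138.76°  ·
  (4,7): δ = 89.39°  ·
  (5,6): δ = 165.80°  ·
  (5,7): δ = 116.42°  ·
  (6,7): δ = 130.62°  ·
antipodal pairs: 7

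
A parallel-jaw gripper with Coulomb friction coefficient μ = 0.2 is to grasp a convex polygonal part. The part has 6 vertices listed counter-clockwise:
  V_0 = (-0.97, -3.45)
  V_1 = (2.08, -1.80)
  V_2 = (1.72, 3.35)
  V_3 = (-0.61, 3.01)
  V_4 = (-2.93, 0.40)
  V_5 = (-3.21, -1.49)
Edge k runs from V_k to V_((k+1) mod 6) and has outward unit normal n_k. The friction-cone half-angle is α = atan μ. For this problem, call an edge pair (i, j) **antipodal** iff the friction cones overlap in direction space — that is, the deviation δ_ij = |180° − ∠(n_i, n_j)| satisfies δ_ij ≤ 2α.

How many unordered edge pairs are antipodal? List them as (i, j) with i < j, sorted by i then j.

count = 3; pairs: (0,2), (0,3), (1,4)

α = atan 0.2 = 11.31°;  2α = 22.62°
n_0 = (+0.4758, -0.8795)
n_1 = (+0.9976, +0.0697)
n_2 = (-0.1444, +0.9895)
n_3 = (-0.7474, +0.6644)
n_4 = (-0.9892, +0.1465)
n_5 = (-0.6585, -0.7526)
  (0,1): δ = 114.41°  ·
  (0,2): δ = 20.11°  ✓
  (0,3): δ = 19.95°  ✓
  (0,4): δ = 53.16°  ·
  (0,5): δ = 110.40°  ·
  (1,2): δ = 85.70°  ·
  (1,3): δ = 45.63°  ·
  (1,4): δ = 12.43°  ✓
  (1,5): δ = 44.82°  ·
  (2,3): δ = 139.94°  ·
  (2,4): δ = 106.73°  ·
  (2,5): δ = 49.49°  ·
  (3,4): δ = 146.79°  ·
  (3,5): δ = 89.55°  ·
  (4,5): δ = 122.76°  ·
antipodal pairs: 3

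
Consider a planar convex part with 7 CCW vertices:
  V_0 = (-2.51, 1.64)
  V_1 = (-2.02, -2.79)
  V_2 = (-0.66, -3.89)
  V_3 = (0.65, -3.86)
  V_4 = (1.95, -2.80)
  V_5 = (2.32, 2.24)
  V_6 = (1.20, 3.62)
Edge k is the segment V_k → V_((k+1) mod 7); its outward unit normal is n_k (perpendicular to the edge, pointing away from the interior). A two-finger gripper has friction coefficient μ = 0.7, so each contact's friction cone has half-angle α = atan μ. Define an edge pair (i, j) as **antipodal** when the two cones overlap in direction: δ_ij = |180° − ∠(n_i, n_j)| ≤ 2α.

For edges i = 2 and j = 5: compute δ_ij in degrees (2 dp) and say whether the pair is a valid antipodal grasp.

δ = 52.25°, valid

α = atan 0.7 = 34.99°;  2α = 69.98°
edge 2: e_2 = (+1.31, +0.03);  n_2 = (+0.0229, -0.9997)
edge 5: e_5 = (-1.12, +1.38);  n_5 = (+0.7765, +0.6302)
∠(n_2, n_5) = 127.75°
δ = |180° − 127.75°| = 52.25°
52.25° ≤ 2α = 69.98°  →  valid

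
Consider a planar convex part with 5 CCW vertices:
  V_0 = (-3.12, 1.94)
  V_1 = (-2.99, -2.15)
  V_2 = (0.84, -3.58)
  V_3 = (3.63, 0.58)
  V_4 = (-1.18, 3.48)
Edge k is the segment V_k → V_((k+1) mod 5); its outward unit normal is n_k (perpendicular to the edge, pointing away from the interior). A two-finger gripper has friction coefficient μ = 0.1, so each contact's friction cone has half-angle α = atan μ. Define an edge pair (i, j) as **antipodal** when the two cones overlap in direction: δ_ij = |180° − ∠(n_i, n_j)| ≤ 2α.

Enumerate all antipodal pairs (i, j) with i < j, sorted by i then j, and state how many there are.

count = 1; pairs: (1,3)

α = atan 0.1 = 5.71°;  2α = 11.42°
n_0 = (-0.9995, -0.0318)
n_1 = (-0.3498, -0.9368)
n_2 = (+0.8305, -0.5570)
n_3 = (+0.5163, +0.8564)
n_4 = (-0.6217, +0.7832)
  (0,1): δ = 112.29°  ·
  (0,2): δ = 35.67°  ·
  (0,3): δ = 57.09°  ·
  (0,4): δ = 126.62°  ·
  (1,2): δ = 103.37°  ·
  (1,3): δ = 10.61°  ✓
  (1,4): δ = 58.92°  ·
  (2,3): δ = 87.24°  ·
  (2,4): δ = 17.71°  ·
  (3,4): δ = 110.47°  ·
antipodal pairs: 1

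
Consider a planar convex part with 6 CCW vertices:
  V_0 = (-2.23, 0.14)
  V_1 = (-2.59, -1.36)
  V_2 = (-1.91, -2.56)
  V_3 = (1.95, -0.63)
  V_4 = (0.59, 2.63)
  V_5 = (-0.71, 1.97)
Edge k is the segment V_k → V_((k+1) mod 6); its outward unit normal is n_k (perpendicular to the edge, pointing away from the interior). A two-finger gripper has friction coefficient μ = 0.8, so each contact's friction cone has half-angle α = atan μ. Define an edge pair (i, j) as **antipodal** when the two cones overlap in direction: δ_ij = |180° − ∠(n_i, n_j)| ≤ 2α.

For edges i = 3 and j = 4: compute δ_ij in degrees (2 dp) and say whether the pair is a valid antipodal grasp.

α = atan 0.8 = 38.66°;  2α = 77.32°
edge 3: e_3 = (-1.36, +3.26);  n_3 = (+0.9229, +0.3850)
edge 4: e_4 = (-1.30, -0.66);  n_4 = (-0.4527, +0.8917)
∠(n_3, n_4) = 94.27°
δ = |180° − 94.27°| = 85.73°
85.73° > 2α = 77.32°  →  invalid

δ = 85.73°, invalid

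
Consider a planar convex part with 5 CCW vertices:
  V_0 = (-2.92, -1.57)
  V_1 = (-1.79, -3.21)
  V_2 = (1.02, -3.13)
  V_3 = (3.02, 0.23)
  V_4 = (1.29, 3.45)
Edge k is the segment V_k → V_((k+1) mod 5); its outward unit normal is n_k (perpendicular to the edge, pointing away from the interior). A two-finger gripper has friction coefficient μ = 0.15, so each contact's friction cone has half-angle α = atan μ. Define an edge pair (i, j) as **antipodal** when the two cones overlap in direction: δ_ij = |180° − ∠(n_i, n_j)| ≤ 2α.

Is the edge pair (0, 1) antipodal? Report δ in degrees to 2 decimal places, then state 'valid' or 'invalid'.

α = atan 0.15 = 8.53°;  2α = 17.06°
edge 0: e_0 = (+1.13, -1.64);  n_0 = (-0.8235, -0.5674)
edge 1: e_1 = (+2.81, +0.08);  n_1 = (+0.0285, -0.9996)
∠(n_0, n_1) = 57.06°
δ = |180° − 57.06°| = 122.94°
122.94° > 2α = 17.06°  →  invalid

δ = 122.94°, invalid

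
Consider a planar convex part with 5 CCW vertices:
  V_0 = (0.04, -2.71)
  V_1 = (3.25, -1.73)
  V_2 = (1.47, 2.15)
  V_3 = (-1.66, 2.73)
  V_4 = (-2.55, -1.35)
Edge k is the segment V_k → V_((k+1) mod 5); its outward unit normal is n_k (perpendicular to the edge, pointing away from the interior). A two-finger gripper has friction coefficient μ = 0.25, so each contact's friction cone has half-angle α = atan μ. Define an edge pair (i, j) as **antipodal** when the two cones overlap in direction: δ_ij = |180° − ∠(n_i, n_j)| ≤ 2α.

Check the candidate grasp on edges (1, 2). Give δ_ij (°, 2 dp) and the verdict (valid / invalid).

α = atan 0.25 = 14.04°;  2α = 28.07°
edge 1: e_1 = (-1.78, +3.88);  n_1 = (+0.9089, +0.4170)
edge 2: e_2 = (-3.13, +0.58);  n_2 = (+0.1822, +0.9833)
∠(n_1, n_2) = 54.86°
δ = |180° − 54.86°| = 125.14°
125.14° > 2α = 28.07°  →  invalid

δ = 125.14°, invalid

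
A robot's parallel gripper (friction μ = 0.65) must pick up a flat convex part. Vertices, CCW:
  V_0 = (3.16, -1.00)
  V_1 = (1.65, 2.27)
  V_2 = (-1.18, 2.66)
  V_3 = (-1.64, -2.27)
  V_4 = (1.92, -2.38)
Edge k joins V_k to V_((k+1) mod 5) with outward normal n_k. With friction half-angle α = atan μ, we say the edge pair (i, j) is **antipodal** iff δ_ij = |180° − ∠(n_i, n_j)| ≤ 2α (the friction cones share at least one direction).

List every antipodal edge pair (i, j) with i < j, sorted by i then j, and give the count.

count = 5; pairs: (0,2), (0,3), (1,3), (1,4), (2,4)

α = atan 0.65 = 33.02°;  2α = 66.05°
n_0 = (+0.9079, +0.4192)
n_1 = (+0.1365, +0.9906)
n_2 = (-0.9957, +0.0929)
n_3 = (-0.0309, -0.9995)
n_4 = (+0.7438, -0.6684)
  (0,1): δ = 122.63°  ·
  (0,2): δ = 30.12°  ✓
  (0,3): δ = 63.44°  ✓
  (0,4): δ = 113.27°  ·
  (1,2): δ = 87.48°  ·
  (1,3): δ = 6.08°  ✓
  (1,4): δ = 55.91°  ✓
  (2,3): δ = 86.44°  ·
  (2,4): δ = 36.61°  ✓
  (3,4): δ = 130.17°  ·
antipodal pairs: 5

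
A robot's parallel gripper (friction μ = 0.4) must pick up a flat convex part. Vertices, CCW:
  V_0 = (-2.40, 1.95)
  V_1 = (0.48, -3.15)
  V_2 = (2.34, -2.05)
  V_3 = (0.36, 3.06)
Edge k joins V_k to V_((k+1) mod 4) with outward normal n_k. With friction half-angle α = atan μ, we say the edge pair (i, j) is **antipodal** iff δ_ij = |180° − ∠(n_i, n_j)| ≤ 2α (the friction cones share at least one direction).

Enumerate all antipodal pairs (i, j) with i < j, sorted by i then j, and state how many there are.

α = atan 0.4 = 21.80°;  2α = 43.60°
n_0 = (-0.8708, -0.4917)
n_1 = (+0.5090, -0.8607)
n_2 = (+0.9324, +0.3613)
n_3 = (-0.3731, +0.9278)
  (0,1): δ = 88.85°  ·
  (0,2): δ = 8.27°  ✓
  (0,3): δ = 82.46°  ·
  (1,2): δ = 99.42°  ·
  (1,3): δ = 8.69°  ✓
  (2,3): δ = 89.27°  ·
antipodal pairs: 2

count = 2; pairs: (0,2), (1,3)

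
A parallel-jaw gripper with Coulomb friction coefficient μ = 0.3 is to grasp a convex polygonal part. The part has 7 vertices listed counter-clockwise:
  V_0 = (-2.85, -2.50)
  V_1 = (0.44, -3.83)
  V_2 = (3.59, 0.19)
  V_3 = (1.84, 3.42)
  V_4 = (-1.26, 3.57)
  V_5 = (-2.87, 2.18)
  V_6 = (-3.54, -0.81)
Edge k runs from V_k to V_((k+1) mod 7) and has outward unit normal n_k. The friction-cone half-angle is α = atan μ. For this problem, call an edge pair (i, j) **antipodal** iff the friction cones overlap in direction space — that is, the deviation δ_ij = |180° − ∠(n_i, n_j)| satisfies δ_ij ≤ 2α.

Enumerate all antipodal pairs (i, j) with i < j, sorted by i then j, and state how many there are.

count = 4; pairs: (0,3), (1,4), (1,5), (2,6)

α = atan 0.3 = 16.70°;  2α = 33.40°
n_0 = (-0.3748, -0.9271)
n_1 = (+0.7871, -0.6168)
n_2 = (+0.8792, +0.4764)
n_3 = (+0.0483, +0.9988)
n_4 = (-0.6535, +0.7569)
n_5 = (-0.9758, +0.2187)
n_6 = (-0.9258, -0.3780)
  (0,1): δ = 106.07°  ·
  (0,2): δ = 39.54°  ·
  (0,3): δ = 19.24°  ✓
  (0,4): δ = 62.82°  ·
  (0,5): δ = 99.38°  ·
  (0,6): δ = 134.22°  ·
  (1,2): δ = 113.47°  ·
  (1,3): δ = 54.69°  ·
  (1,4): δ = 11.11°  ✓
  (1,5): δ = 25.45°  ✓
  (1,6): δ = 60.29°  ·
  (2,3): δ = 121.22°  ·
  (2,4): δ = 77.64°  ·
  (2,5): δ = 41.08°  ·
  (2,6): δ = 6.24°  ✓
  (3,4): δ = 136.42°  ·
  (3,5): δ = 99.86°  ·
  (3,6): δ = 65.02°  ·
  (4,5): δ = 143.44°  ·
  (4,6): δ = 108.60°  ·
  (5,6): δ = 145.16°  ·
antipodal pairs: 4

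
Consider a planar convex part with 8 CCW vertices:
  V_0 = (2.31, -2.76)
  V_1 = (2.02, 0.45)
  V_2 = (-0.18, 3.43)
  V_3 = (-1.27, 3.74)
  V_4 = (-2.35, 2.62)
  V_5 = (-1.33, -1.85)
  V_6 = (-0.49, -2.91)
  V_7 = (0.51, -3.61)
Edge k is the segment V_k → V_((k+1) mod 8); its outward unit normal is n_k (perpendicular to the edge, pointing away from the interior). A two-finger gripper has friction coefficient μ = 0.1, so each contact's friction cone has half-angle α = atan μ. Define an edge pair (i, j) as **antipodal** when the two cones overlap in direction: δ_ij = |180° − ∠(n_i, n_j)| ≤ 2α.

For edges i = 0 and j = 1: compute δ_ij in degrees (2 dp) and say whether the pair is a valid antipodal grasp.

α = atan 0.1 = 5.71°;  2α = 11.42°
edge 0: e_0 = (-0.29, +3.21);  n_0 = (+0.9959, +0.0900)
edge 1: e_1 = (-2.20, +2.98);  n_1 = (+0.8045, +0.5939)
∠(n_0, n_1) = 31.27°
δ = |180° − 31.27°| = 148.73°
148.73° > 2α = 11.42°  →  invalid

δ = 148.73°, invalid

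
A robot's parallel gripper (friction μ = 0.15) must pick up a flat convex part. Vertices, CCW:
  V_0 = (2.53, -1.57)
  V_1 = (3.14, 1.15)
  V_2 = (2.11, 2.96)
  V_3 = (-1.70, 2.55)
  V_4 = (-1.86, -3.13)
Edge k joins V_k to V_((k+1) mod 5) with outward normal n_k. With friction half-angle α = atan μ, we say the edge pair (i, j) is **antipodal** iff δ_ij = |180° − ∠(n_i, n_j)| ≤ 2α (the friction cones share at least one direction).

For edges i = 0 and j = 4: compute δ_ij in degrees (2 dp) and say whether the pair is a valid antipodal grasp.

α = atan 0.15 = 8.53°;  2α = 17.06°
edge 0: e_0 = (+0.61, +2.72);  n_0 = (+0.9758, -0.2188)
edge 4: e_4 = (+4.39, +1.56);  n_4 = (+0.3348, -0.9423)
∠(n_0, n_4) = 57.80°
δ = |180° − 57.80°| = 122.20°
122.20° > 2α = 17.06°  →  invalid

δ = 122.20°, invalid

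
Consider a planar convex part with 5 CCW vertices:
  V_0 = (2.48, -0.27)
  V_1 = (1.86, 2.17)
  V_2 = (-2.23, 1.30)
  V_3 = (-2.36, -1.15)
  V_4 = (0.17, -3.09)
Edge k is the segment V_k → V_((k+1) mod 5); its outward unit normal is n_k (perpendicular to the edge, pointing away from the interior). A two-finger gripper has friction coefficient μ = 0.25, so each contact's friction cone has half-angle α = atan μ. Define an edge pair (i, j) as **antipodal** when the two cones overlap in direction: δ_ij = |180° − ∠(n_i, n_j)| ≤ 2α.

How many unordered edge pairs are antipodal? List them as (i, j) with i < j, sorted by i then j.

α = atan 0.25 = 14.04°;  2α = 28.07°
n_0 = (+0.9692, +0.2463)
n_1 = (-0.2081, +0.9781)
n_2 = (-0.9986, +0.0530)
n_3 = (-0.6085, -0.7936)
n_4 = (+0.7736, -0.6337)
  (0,1): δ = 92.25°  ·
  (0,2): δ = 17.29°  ✓
  (0,3): δ = 38.26°  ·
  (0,4): δ = 126.42°  ·
  (1,2): δ = 105.05°  ·
  (1,3): δ = 49.49°  ·
  (1,4): δ = 38.67°  ·
  (2,3): δ = 124.44°  ·
  (2,4): δ = 36.29°  ·
  (3,4): δ = 91.84°  ·
antipodal pairs: 1

count = 1; pairs: (0,2)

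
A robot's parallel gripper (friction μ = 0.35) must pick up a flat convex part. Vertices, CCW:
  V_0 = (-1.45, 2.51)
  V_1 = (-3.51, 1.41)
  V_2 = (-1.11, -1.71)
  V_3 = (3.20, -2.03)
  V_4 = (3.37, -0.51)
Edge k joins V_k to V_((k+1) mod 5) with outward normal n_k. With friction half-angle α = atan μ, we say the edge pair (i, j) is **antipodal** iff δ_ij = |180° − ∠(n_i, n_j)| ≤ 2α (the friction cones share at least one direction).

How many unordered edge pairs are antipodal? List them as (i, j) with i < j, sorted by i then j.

α = atan 0.35 = 19.29°;  2α = 38.58°
n_0 = (-0.4710, +0.8821)
n_1 = (-0.7926, -0.6097)
n_2 = (-0.0740, -0.9973)
n_3 = (+0.9938, -0.1111)
n_4 = (+0.5309, +0.8474)
  (0,1): δ = 80.53°  ·
  (0,2): δ = 32.35°  ✓
  (0,3): δ = 55.52°  ·
  (0,4): δ = 119.83°  ·
  (1,2): δ = 131.81°  ·
  (1,3): δ = 43.95°  ·
  (1,4): δ = 20.36°  ✓
  (2,3): δ = 92.14°  ·
  (2,4): δ = 27.82°  ✓
  (3,4): δ = 115.69°  ·
antipodal pairs: 3

count = 3; pairs: (0,2), (1,4), (2,4)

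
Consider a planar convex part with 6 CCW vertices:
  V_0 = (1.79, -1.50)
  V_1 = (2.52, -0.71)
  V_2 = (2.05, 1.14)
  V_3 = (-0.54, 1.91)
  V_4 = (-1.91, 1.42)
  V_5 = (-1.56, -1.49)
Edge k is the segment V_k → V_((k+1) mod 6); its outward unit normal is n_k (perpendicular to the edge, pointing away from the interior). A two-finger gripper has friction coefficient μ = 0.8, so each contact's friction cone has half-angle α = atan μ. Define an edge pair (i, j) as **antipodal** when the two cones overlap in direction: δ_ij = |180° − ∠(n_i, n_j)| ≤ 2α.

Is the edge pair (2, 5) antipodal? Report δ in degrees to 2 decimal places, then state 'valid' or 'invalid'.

α = atan 0.8 = 38.66°;  2α = 77.32°
edge 2: e_2 = (-2.59, +0.77);  n_2 = (+0.2850, +0.9585)
edge 5: e_5 = (+3.35, -0.01);  n_5 = (-0.0030, -1.0000)
∠(n_2, n_5) = 163.61°
δ = |180° − 163.61°| = 16.39°
16.39° ≤ 2α = 77.32°  →  valid

δ = 16.39°, valid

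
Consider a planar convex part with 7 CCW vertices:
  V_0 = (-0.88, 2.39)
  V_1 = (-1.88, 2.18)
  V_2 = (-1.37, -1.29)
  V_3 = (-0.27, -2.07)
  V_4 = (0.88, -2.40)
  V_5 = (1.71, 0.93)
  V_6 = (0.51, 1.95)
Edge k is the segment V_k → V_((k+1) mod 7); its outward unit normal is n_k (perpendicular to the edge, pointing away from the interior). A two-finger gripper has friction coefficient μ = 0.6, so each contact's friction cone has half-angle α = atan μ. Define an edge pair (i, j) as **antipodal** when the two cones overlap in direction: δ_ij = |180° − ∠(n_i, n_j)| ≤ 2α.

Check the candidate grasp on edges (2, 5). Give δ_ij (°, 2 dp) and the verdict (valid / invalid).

δ = 5.02°, valid

α = atan 0.6 = 30.96°;  2α = 61.93°
edge 2: e_2 = (+1.10, -0.78);  n_2 = (-0.5784, -0.8157)
edge 5: e_5 = (-1.20, +1.02);  n_5 = (+0.6476, +0.7619)
∠(n_2, n_5) = 174.98°
δ = |180° − 174.98°| = 5.02°
5.02° ≤ 2α = 61.93°  →  valid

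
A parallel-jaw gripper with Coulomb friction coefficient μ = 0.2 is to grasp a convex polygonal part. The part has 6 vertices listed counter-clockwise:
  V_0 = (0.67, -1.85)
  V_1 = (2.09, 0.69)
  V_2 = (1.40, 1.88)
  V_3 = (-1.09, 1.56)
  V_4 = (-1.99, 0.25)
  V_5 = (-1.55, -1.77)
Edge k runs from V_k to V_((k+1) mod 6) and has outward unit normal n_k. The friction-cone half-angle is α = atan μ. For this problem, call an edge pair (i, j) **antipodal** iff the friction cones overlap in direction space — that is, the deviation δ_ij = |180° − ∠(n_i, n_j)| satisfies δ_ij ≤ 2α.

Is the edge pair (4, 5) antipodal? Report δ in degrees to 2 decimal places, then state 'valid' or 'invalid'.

α = atan 0.2 = 11.31°;  2α = 22.62°
edge 4: e_4 = (+0.44, -2.02);  n_4 = (-0.9771, -0.2128)
edge 5: e_5 = (+2.22, -0.08);  n_5 = (-0.0360, -0.9994)
∠(n_4, n_5) = 75.65°
δ = |180° − 75.65°| = 104.35°
104.35° > 2α = 22.62°  →  invalid

δ = 104.35°, invalid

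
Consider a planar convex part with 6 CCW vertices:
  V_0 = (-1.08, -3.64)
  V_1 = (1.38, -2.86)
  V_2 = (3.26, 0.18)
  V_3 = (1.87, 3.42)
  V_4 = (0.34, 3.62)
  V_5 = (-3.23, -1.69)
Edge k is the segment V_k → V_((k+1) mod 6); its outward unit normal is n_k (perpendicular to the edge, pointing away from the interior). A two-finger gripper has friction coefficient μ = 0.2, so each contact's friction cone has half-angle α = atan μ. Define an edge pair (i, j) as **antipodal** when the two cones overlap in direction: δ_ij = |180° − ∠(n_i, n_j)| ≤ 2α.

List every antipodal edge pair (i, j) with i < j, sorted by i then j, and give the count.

count = 1; pairs: (1,4)

α = atan 0.2 = 11.31°;  2α = 22.62°
n_0 = (+0.3022, -0.9532)
n_1 = (+0.8505, -0.5260)
n_2 = (+0.9190, +0.3943)
n_3 = (+0.1296, +0.9916)
n_4 = (-0.8299, +0.5579)
n_5 = (-0.6718, -0.7407)
  (0,1): δ = 139.33°  ·
  (0,2): δ = 84.37°  ·
  (0,3): δ = 25.04°  ·
  (0,4): δ = 38.49°  ·
  (0,5): δ = 120.20°  ·
  (1,2): δ = 125.05°  ·
  (1,3): δ = 65.71°  ·
  (1,4): δ = 2.18°  ✓
  (1,5): δ = 79.53°  ·
  (2,3): δ = 120.67°  ·
  (2,4): δ = 57.13°  ·
  (2,5): δ = 24.57°  ·
  (3,4): δ = 116.47°  ·
  (3,5): δ = 34.76°  ·
  (4,5): δ = 98.29°  ·
antipodal pairs: 1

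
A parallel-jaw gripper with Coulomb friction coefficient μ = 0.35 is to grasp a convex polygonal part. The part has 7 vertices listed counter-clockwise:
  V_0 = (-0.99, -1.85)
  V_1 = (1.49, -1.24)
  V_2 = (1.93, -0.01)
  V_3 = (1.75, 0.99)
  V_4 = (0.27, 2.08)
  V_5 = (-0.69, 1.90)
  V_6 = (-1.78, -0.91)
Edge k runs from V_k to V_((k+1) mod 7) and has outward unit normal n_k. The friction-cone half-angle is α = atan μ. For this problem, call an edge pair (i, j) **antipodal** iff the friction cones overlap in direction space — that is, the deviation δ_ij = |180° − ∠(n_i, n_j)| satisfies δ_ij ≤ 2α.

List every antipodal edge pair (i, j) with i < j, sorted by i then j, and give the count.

α = atan 0.35 = 19.29°;  2α = 38.58°
n_0 = (+0.2388, -0.9711)
n_1 = (+0.9416, -0.3368)
n_2 = (+0.9842, +0.1772)
n_3 = (+0.5930, +0.8052)
n_4 = (-0.1843, +0.9829)
n_5 = (-0.9323, +0.3616)
n_6 = (-0.7655, -0.6434)
  (0,1): δ = 123.50°  ·
  (0,2): δ = 93.61°  ·
  (0,3): δ = 50.19°  ·
  (0,4): δ = 3.20°  ✓
  (0,5): δ = 54.98°  ·
  (0,6): δ = 116.23°  ·
  (1,2): δ = 150.11°  ·
  (1,3): δ = 106.69°  ·
  (1,4): δ = 59.70°  ·
  (1,5): δ = 1.52°  ✓
  (1,6): δ = 59.73°  ·
  (2,3): δ = 136.58°  ·
  (2,4): δ = 89.58°  ·
  (2,5): δ = 31.41°  ✓
  (2,6): δ = 29.84°  ✓
  (3,4): δ = 133.01°  ·
  (3,5): δ = 74.83°  ·
  (3,6): δ = 13.58°  ✓
  (4,5): δ = 121.82°  ·
  (4,6): δ = 60.58°  ·
  (5,6): δ = 118.75°  ·
antipodal pairs: 5

count = 5; pairs: (0,4), (1,5), (2,5), (2,6), (3,6)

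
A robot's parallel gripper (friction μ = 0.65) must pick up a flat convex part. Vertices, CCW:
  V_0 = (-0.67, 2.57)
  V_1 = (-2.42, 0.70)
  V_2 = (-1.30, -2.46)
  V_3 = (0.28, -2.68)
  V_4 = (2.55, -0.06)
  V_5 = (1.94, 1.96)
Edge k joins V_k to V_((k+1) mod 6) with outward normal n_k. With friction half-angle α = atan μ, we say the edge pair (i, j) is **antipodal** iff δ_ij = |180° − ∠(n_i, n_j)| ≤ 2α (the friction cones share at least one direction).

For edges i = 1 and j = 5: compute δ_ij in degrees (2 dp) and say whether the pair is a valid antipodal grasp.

α = atan 0.65 = 33.02°;  2α = 66.05°
edge 1: e_1 = (+1.12, -3.16);  n_1 = (-0.9425, -0.3341)
edge 5: e_5 = (-2.61, +0.61);  n_5 = (+0.2276, +0.9738)
∠(n_1, n_5) = 122.67°
δ = |180° − 122.67°| = 57.33°
57.33° ≤ 2α = 66.05°  →  valid

δ = 57.33°, valid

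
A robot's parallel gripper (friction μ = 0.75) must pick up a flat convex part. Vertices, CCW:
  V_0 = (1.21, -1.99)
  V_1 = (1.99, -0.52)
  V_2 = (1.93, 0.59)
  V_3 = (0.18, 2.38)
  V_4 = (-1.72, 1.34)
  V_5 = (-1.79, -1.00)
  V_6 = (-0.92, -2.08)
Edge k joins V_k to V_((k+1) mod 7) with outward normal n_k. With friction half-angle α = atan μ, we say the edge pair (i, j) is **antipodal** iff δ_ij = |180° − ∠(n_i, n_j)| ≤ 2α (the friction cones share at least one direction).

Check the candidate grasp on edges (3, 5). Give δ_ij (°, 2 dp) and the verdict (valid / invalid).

δ = 79.84°, invalid

α = atan 0.75 = 36.87°;  2α = 73.74°
edge 3: e_3 = (-1.90, -1.04);  n_3 = (-0.4801, +0.8772)
edge 5: e_5 = (+0.87, -1.08);  n_5 = (-0.7788, -0.6273)
∠(n_3, n_5) = 100.16°
δ = |180° − 100.16°| = 79.84°
79.84° > 2α = 73.74°  →  invalid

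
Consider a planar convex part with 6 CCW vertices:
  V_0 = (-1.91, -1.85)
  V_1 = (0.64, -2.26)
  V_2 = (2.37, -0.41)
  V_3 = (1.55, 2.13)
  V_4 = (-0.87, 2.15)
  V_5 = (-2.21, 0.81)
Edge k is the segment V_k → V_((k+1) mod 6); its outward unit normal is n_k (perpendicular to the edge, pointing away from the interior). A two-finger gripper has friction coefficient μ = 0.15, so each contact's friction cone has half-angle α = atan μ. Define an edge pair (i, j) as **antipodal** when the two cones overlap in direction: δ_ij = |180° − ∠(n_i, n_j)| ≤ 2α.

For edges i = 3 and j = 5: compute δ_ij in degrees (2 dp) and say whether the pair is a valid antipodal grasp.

δ = 83.09°, invalid

α = atan 0.15 = 8.53°;  2α = 17.06°
edge 3: e_3 = (-2.42, +0.02);  n_3 = (+0.0083, +1.0000)
edge 5: e_5 = (+0.30, -2.66);  n_5 = (-0.9937, -0.1121)
∠(n_3, n_5) = 96.91°
δ = |180° − 96.91°| = 83.09°
83.09° > 2α = 17.06°  →  invalid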